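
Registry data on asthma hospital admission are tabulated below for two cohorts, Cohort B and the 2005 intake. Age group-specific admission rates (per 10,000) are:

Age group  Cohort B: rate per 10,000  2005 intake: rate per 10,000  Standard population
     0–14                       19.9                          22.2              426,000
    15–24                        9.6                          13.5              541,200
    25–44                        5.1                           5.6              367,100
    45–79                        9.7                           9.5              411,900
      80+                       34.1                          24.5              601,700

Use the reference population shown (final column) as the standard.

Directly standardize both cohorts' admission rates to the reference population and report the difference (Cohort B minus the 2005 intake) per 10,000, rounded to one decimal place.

Standard total = 2,347,900; weights = 0.1814, 0.2305, 0.1564, 0.1754, 0.2563.
Cohort B: 0.1814×19.9 + 0.2305×9.6 + 0.1564×5.1 + 0.1754×9.7 + 0.2563×34.1 = 17.0614 per 10,000.
The 2005 intake: 0.1814×22.2 + 0.2305×13.5 + 0.1564×5.6 + 0.1754×9.5 + 0.2563×24.5 = 15.9606 per 10,000.
Difference = 17.0614 − 15.9606 = 1.1008.

1.1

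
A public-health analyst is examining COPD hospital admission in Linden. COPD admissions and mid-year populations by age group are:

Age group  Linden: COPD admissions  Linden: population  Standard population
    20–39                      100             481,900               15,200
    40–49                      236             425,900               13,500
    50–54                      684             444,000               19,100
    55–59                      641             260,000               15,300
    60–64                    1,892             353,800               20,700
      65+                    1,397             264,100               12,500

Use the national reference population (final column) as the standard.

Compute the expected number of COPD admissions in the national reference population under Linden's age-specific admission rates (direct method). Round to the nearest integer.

255

Age-specific rates per 10,000 for Linden: 2.08, 5.54, 15.41, 24.65, 53.48, 52.90.
Expected COPD admissions = Σ (standard pop × age-specific rate ÷ 10,000)
= 15,200×2.08/10,000 + 13,500×5.54/10,000 + 19,100×15.41/10,000 + 15,300×24.65/10,000 + 20,700×53.48/10,000 + 12,500×52.90/10,000
= 3.15 + 7.48 + 29.42 + 37.72 + 110.70 + 66.12 = 254.60.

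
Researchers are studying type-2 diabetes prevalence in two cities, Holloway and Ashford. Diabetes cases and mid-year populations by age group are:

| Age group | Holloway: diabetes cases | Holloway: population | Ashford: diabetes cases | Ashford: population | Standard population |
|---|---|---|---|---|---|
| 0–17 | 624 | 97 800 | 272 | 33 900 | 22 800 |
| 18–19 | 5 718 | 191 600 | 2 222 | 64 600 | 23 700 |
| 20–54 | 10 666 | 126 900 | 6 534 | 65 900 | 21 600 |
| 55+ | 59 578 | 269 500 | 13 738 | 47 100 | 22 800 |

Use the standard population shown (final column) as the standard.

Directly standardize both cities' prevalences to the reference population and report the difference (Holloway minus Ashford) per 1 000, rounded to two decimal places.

-22.90

Age-specific rates per 1 000 for Holloway: 6.380, 29.843, 84.050, 221.069.
For Ashford: 8.024, 34.396, 99.150, 291.677.
Standard total = 90 900; weights = 0.2508, 0.2607, 0.2376, 0.2508.
Holloway: 0.2508×6.380 + 0.2607×29.843 + 0.2376×84.050 + 0.2508×221.069 = 84.8033 per 1 000.
Ashford: 0.2508×8.024 + 0.2607×34.396 + 0.2376×99.150 + 0.2508×291.677 = 107.7010 per 1 000.
Difference = 84.8033 − 107.7010 = -22.8977.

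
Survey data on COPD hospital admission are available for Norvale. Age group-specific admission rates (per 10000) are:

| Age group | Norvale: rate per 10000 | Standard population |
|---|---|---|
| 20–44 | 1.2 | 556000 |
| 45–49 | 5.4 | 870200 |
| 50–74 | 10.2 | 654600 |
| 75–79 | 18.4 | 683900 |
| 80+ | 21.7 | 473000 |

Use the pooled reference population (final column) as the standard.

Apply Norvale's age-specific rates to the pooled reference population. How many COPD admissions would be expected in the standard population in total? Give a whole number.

3489

Expected COPD admissions = Σ (standard pop × age-specific rate ÷ 10000)
= 556000×1.2/10000 + 870200×5.4/10000 + 654600×10.2/10000 + 683900×18.4/10000 + 473000×21.7/10000
= 66.72 + 469.91 + 667.69 + 1258.38 + 1026.41 = 3489.11.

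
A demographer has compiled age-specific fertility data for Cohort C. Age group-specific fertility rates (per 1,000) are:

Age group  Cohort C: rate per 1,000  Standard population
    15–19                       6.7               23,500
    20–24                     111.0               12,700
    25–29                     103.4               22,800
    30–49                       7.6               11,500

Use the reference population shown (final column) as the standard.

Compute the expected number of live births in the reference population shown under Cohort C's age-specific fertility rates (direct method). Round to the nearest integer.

Expected live births = Σ (standard pop × age-specific rate ÷ 1,000)
= 23,500×6.7/1,000 + 12,700×111.0/1,000 + 22,800×103.4/1,000 + 11,500×7.6/1,000
= 157.45 + 1409.70 + 2357.52 + 87.40 = 4012.07.

4012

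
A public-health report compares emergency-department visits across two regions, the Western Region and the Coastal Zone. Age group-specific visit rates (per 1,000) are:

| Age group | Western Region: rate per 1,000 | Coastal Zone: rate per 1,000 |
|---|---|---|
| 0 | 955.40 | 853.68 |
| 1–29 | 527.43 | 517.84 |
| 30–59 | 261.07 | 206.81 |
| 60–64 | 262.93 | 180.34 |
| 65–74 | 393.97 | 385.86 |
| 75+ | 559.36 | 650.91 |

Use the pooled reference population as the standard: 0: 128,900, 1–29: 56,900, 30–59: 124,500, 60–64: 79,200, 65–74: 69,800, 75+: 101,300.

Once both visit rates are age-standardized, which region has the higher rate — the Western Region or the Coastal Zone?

Standard total = 560,600; weights = 0.2299, 0.1015, 0.2221, 0.1413, 0.1245, 0.1807.
The Western Region: 0.2299×955.40 + 0.1015×527.43 + 0.2221×261.07 + 0.1413×262.93 + 0.1245×393.97 + 0.1807×559.36 = 518.4648 per 1,000.
The Coastal Zone: 0.2299×853.68 + 0.1015×517.84 + 0.2221×206.81 + 0.1413×180.34 + 0.1245×385.86 + 0.1807×650.91 = 485.9176 per 1,000.

Western Region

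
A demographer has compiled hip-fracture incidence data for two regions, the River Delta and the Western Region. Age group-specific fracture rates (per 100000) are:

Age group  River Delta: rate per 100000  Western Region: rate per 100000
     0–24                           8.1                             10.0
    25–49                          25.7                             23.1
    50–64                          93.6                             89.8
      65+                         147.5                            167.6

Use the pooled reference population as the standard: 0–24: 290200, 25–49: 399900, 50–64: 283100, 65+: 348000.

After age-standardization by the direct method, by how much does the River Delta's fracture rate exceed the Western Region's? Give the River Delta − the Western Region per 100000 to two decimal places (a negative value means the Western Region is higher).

Standard total = 1321200; weights = 0.2196, 0.3027, 0.2143, 0.2634.
The River Delta: 0.2196×8.1 + 0.3027×25.7 + 0.2143×93.6 + 0.2634×147.5 = 68.4652 per 100000.
The Western Region: 0.2196×10.0 + 0.3027×23.1 + 0.2143×89.8 + 0.2634×167.6 = 72.5756 per 100000.
Difference = 68.4652 − 72.5756 = -4.1104.

-4.11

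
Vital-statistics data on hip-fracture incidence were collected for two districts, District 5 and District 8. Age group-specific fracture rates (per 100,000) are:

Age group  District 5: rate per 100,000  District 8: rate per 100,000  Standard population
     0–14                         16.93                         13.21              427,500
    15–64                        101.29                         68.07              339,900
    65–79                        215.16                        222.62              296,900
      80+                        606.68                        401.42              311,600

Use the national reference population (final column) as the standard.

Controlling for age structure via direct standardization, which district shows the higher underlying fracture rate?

Standard total = 1,375,900; weights = 0.3107, 0.2470, 0.2158, 0.2265.
District 5: 0.3107×16.93 + 0.2470×101.29 + 0.2158×215.16 + 0.2265×606.68 = 214.1061 per 100,000.
District 8: 0.3107×13.21 + 0.2470×68.07 + 0.2158×222.62 + 0.2265×401.42 = 159.8682 per 100,000.

District 5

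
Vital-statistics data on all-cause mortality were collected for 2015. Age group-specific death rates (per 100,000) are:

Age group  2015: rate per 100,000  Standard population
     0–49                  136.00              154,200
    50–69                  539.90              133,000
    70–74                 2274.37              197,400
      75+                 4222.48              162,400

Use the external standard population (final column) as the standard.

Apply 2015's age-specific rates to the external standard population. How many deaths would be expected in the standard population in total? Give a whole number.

12275

Expected deaths = Σ (standard pop × age-specific rate ÷ 100,000)
= 154,200×136.00/100,000 + 133,000×539.90/100,000 + 197,400×2274.37/100,000 + 162,400×4222.48/100,000
= 209.71 + 718.07 + 4489.61 + 6857.31 = 12274.69.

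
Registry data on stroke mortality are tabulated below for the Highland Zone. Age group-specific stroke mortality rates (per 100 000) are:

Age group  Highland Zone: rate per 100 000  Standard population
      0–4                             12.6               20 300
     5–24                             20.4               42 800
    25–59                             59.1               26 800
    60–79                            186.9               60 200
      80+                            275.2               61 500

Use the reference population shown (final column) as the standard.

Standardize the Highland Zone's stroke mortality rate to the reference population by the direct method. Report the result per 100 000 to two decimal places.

145.98

Standard total = 211 600; weights = 0.0959, 0.2023, 0.1267, 0.2845, 0.2906.
Standardized rate: 0.0959×12.6 + 0.2023×20.4 + 0.1267×59.1 + 0.2845×186.9 + 0.2906×275.2 = 145.9781 per 100 000.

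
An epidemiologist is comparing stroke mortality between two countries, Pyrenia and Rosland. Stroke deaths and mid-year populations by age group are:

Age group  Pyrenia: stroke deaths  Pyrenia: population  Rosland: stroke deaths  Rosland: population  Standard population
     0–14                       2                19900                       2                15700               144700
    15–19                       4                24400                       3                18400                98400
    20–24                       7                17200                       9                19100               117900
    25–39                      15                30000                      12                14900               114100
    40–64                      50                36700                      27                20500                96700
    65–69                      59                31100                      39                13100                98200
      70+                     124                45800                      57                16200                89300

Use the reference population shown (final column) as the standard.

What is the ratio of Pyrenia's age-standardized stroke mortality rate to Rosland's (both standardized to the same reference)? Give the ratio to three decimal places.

Age-specific rates per 100000 for Pyrenia: 10.05, 16.39, 40.70, 50.00, 136.24, 189.71, 270.74.
For Rosland: 12.74, 16.30, 47.12, 80.54, 131.71, 297.71, 351.85.
Standard total = 759300; weights = 0.1906, 0.1296, 0.1553, 0.1503, 0.1274, 0.1293, 0.1176.
Pyrenia: 0.1906×10.05 + 0.1296×16.39 + 0.1553×40.70 + 0.1503×50.00 + 0.1274×136.24 + 0.1293×189.71 + 0.1176×270.74 = 91.6000 per 100000.
Rosland: 0.1906×12.74 + 0.1296×16.30 + 0.1553×47.12 + 0.1503×80.54 + 0.1274×131.71 + 0.1293×297.71 + 0.1176×351.85 = 120.6164 per 100000.
Ratio = 91.6000 ÷ 120.6164 = 0.75943.

0.759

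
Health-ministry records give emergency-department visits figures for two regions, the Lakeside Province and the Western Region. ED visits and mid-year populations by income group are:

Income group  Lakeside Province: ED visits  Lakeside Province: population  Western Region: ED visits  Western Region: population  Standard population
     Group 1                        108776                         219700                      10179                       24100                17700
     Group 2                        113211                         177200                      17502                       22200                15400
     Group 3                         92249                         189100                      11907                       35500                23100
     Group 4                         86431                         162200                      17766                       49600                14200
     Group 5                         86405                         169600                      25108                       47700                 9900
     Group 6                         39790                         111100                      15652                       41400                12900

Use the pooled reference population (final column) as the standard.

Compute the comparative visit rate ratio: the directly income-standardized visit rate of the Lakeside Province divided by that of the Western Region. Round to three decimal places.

1.107

Income-specific rates per 1000 for the Lakeside Province: 495.112, 638.888, 487.832, 532.867, 509.463, 358.146.
For the Western Region: 422.365, 788.378, 335.408, 358.185, 526.373, 378.068.
Standard total = 93200; weights = 0.1899, 0.1652, 0.2479, 0.1524, 0.1062, 0.1384.
The Lakeside Province: 0.1899×495.112 + 0.1652×638.888 + 0.2479×487.832 + 0.1524×532.867 + 0.1062×509.463 + 0.1384×358.146 = 505.3835 per 1000.
The Western Region: 0.1899×422.365 + 0.1652×788.378 + 0.2479×335.408 + 0.1524×358.185 + 0.1062×526.373 + 0.1384×378.068 = 456.4295 per 1000.
Ratio = 505.3835 ÷ 456.4295 = 1.10725.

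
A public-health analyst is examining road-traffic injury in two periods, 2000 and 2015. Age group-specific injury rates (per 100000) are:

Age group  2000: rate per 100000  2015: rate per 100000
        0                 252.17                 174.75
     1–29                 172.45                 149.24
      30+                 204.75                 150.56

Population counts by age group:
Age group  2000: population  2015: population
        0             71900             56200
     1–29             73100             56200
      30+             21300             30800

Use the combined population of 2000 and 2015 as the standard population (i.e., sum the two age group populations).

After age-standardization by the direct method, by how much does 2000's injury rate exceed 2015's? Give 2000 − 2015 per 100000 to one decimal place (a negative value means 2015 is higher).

Combined standard total = 309500; weights = 0.4139, 0.4178, 0.1683.
2000: 0.4139×252.17 + 0.4178×172.45 + 0.1683×204.75 = 210.8828 per 100000.
2015: 0.4139×174.75 + 0.4178×149.24 + 0.1683×150.56 = 160.0206 per 100000.
Difference = 210.8828 − 160.0206 = 50.8622.

50.9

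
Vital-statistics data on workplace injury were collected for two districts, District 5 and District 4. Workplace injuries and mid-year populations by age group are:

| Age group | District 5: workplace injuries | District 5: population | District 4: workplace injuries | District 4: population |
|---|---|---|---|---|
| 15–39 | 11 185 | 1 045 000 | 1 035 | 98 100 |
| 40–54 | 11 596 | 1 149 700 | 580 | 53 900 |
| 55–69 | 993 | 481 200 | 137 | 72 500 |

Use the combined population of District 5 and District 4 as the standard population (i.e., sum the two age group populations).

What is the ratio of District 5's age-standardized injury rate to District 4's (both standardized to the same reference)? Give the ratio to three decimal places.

Age-specific rates per 10 000 for District 5: 107.03, 100.86, 20.64.
For District 4: 105.50, 107.61, 18.90.
Combined standard total = 2 900 400; weights = 0.3941, 0.4150, 0.1909.
District 5: 0.3941×107.03 + 0.4150×100.86 + 0.1909×20.64 = 87.9784 per 10 000.
District 4: 0.3941×105.50 + 0.4150×107.61 + 0.1909×18.90 = 89.8430 per 10 000.
Ratio = 87.9784 ÷ 89.8430 = 0.97925.

0.979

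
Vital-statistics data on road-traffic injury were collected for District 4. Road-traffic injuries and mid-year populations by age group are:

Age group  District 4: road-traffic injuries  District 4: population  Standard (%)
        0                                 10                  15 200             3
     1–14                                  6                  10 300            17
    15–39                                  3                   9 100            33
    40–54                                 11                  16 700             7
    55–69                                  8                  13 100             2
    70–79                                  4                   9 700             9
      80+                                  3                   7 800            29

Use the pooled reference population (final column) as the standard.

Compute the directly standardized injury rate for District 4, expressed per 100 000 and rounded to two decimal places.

Age-specific rates per 100 000 for District 4: 65.79, 58.25, 32.97, 65.87, 61.07, 41.24, 38.46.
Standard weights: 0.03, 0.17, 0.33, 0.07, 0.02, 0.09, 0.29.
Standardized rate: 0.0300×65.79 + 0.1700×58.25 + 0.3300×32.97 + 0.0700×65.87 + 0.0200×61.07 + 0.0900×41.24 + 0.2900×38.46 = 43.4531 per 100 000.

43.45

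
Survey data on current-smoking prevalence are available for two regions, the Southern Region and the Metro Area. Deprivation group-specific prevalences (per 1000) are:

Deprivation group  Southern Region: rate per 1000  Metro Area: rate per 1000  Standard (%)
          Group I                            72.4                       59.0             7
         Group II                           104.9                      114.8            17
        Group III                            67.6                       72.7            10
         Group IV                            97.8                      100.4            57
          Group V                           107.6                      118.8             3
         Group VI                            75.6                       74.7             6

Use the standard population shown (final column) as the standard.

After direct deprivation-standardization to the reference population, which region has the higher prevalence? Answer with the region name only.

Standard weights: 0.07, 0.17, 0.10, 0.57, 0.03, 0.06.
The Southern Region: 0.0700×72.4 + 0.1700×104.9 + 0.1000×67.6 + 0.5700×97.8 + 0.0300×107.6 + 0.0600×75.6 = 93.1710 per 1000.
The Metro Area: 0.0700×59.0 + 0.1700×114.8 + 0.1000×72.7 + 0.5700×100.4 + 0.0300×118.8 + 0.0600×74.7 = 96.1900 per 1000.

Metro Area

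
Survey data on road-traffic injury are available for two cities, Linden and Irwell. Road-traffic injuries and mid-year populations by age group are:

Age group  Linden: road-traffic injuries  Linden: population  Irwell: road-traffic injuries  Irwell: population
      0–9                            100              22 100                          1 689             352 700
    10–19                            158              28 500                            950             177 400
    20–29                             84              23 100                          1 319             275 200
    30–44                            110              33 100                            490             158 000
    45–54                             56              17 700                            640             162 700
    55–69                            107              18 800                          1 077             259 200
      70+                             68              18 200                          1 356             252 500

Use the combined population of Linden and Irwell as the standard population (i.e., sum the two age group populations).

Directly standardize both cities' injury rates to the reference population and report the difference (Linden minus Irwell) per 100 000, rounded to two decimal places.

Age-specific rates per 100 000 for Linden: 452.49, 554.39, 363.64, 332.33, 316.38, 569.15, 373.63.
For Irwell: 478.88, 535.51, 479.29, 310.13, 393.36, 415.51, 537.03.
Combined standard total = 1 799 200; weights = 0.2083, 0.1144, 0.1658, 0.1062, 0.1003, 0.1545, 0.1505.
Linden: 0.2083×452.49 + 0.1144×554.39 + 0.1658×363.64 + 0.1062×332.33 + 0.1003×316.38 + 0.1545×569.15 + 0.1505×373.63 = 429.1690 per 100 000.
Irwell: 0.2083×478.88 + 0.1144×535.51 + 0.1658×479.29 + 0.1062×310.13 + 0.1003×393.36 + 0.1545×415.51 + 0.1505×537.03 = 457.8869 per 100 000.
Difference = 429.1690 − 457.8869 = -28.7179.

-28.72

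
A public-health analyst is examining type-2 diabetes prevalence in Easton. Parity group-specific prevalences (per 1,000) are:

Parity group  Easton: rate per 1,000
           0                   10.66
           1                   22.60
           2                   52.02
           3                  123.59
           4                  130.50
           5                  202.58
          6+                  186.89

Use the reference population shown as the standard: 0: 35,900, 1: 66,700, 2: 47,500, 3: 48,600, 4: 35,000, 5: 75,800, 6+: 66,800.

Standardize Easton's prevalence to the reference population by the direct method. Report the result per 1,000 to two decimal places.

113.67

Standard total = 376,300; weights = 0.0954, 0.1773, 0.1262, 0.1292, 0.0930, 0.2014, 0.1775.
Standardized rate: 0.0954×10.66 + 0.1773×22.60 + 0.1262×52.02 + 0.1292×123.59 + 0.0930×130.50 + 0.2014×202.58 + 0.1775×186.89 = 113.6722 per 1,000.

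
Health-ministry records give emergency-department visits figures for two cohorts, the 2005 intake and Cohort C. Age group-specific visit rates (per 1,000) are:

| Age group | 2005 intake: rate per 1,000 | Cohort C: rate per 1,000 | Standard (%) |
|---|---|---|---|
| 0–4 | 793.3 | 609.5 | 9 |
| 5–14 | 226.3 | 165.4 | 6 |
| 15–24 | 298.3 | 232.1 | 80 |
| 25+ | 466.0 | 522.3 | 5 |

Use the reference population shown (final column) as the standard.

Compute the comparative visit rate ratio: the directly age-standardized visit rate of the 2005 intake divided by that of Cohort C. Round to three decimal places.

1.254

Standard weights: 0.09, 0.06, 0.80, 0.05.
The 2005 intake: 0.0900×793.3 + 0.0600×226.3 + 0.8000×298.3 + 0.0500×466.0 = 346.9150 per 1,000.
Cohort C: 0.0900×609.5 + 0.0600×165.4 + 0.8000×232.1 + 0.0500×522.3 = 276.5740 per 1,000.
Ratio = 346.9150 ÷ 276.5740 = 1.25433.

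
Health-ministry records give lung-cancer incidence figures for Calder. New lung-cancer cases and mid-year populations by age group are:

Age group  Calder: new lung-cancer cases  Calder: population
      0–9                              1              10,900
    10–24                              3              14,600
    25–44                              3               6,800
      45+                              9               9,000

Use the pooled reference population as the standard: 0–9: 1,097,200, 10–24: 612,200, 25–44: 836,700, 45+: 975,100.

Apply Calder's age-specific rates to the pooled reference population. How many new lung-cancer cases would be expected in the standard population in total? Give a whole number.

Age-specific rates per 100,000 for Calder: 9.17, 20.55, 44.12, 100.00.
Expected new lung-cancer cases = Σ (standard pop × age-specific rate ÷ 100,000)
= 1,097,200×9.17/100,000 + 612,200×20.55/100,000 + 836,700×44.12/100,000 + 975,100×100.00/100,000
= 100.66 + 125.79 + 369.13 + 975.10 = 1570.69.

1571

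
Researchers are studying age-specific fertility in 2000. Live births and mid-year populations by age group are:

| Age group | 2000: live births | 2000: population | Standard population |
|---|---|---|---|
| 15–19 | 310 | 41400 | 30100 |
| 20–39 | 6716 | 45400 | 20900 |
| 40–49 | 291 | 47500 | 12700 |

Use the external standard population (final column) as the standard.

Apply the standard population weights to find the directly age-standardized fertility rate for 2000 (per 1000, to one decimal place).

53.3

Age-specific rates per 1000 for 2000: 7.488, 147.930, 6.126.
Standard total = 63700; weights = 0.4725, 0.3281, 0.1994.
Standardized rate: 0.4725×7.488 + 0.3281×147.930 + 0.1994×6.126 = 53.2954 per 1000.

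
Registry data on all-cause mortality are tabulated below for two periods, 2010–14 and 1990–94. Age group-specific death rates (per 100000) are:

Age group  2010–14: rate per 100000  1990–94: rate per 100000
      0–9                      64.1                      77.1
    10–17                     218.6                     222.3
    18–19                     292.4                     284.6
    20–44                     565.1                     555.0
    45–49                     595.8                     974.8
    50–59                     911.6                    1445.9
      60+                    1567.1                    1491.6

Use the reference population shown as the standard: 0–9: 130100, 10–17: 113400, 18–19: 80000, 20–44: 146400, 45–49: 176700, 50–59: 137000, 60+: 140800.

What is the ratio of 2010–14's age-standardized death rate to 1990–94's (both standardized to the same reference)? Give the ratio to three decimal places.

Standard total = 924400; weights = 0.1407, 0.1227, 0.0865, 0.1584, 0.1912, 0.1482, 0.1523.
2010–14: 0.1407×64.1 + 0.1227×218.6 + 0.0865×292.4 + 0.1584×565.1 + 0.1912×595.8 + 0.1482×911.6 + 0.1523×1567.1 = 638.3233 per 100000.
1990–94: 0.1407×77.1 + 0.1227×222.3 + 0.0865×284.6 + 0.1584×555.0 + 0.1912×974.8 + 0.1482×1445.9 + 0.1523×1491.6 = 778.4642 per 100000.
Ratio = 638.3233 ÷ 778.4642 = 0.81998.

0.820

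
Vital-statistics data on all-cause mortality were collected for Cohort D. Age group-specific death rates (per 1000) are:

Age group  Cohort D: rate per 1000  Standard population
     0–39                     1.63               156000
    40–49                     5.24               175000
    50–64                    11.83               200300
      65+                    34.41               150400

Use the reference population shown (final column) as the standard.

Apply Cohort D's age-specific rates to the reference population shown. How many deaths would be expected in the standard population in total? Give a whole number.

8716

Expected deaths = Σ (standard pop × age-specific rate ÷ 1000)
= 156000×1.63/1000 + 175000×5.24/1000 + 200300×11.83/1000 + 150400×34.41/1000
= 254.28 + 917.00 + 2369.55 + 5175.26 = 8716.09.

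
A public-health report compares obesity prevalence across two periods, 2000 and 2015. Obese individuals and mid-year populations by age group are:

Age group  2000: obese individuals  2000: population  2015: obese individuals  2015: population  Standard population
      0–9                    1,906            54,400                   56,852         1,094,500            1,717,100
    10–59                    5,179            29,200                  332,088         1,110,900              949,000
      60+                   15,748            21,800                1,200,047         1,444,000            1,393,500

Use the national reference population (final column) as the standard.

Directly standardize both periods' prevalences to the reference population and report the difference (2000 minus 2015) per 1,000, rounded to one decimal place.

-72.9

Age-specific rates per 1,000 for 2000: 35.037, 177.363, 722.385.
For 2015: 51.943, 298.936, 831.057.
Standard total = 4,059,600; weights = 0.4230, 0.2338, 0.3433.
2000: 0.4230×35.037 + 0.2338×177.363 + 0.3433×722.385 = 304.2475 per 1,000.
2015: 0.4230×51.943 + 0.2338×298.936 + 0.3433×831.057 = 377.1211 per 1,000.
Difference = 304.2475 − 377.1211 = -72.8736.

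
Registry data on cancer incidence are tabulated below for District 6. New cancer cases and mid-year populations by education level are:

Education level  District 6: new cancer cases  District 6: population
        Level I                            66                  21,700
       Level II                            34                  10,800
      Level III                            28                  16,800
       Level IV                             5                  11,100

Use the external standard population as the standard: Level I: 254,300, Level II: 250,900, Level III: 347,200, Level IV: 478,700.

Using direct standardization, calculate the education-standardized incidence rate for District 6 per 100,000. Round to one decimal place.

Education-specific rates per 100,000 for District 6: 304.15, 314.81, 166.67, 45.05.
Standard total = 1,331,100; weights = 0.1910, 0.1885, 0.2608, 0.3596.
Standardized rate: 0.1910×304.15 + 0.1885×314.81 + 0.2608×166.67 + 0.3596×45.05 = 177.1178 per 100,000.

177.1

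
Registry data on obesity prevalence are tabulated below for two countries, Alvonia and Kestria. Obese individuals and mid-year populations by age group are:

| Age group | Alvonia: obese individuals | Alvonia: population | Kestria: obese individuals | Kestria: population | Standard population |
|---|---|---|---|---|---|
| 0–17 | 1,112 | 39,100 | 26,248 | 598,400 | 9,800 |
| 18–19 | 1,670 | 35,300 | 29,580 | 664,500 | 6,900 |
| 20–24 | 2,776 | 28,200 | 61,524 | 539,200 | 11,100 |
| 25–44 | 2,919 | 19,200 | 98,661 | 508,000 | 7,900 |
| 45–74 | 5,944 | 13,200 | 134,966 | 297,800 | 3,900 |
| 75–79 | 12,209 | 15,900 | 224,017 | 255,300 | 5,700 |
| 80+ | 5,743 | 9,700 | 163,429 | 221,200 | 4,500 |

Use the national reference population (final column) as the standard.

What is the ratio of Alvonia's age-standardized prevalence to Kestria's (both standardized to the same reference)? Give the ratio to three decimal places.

0.858

Age-specific rates per 1,000 for Alvonia: 28.440, 47.309, 98.440, 152.031, 450.303, 767.862, 592.062.
For Kestria: 43.864, 44.515, 114.102, 194.215, 453.210, 877.466, 738.829.
Standard total = 49,800; weights = 0.1968, 0.1386, 0.2229, 0.1586, 0.0783, 0.1145, 0.0904.
Alvonia: 0.1968×28.440 + 0.1386×47.309 + 0.2229×98.440 + 0.1586×152.031 + 0.0783×450.303 + 0.1145×767.862 + 0.0904×592.062 = 234.8623 per 1,000.
Kestria: 0.1968×43.864 + 0.1386×44.515 + 0.2229×114.102 + 0.1586×194.215 + 0.0783×453.210 + 0.1145×877.466 + 0.0904×738.829 = 273.7279 per 1,000.
Ratio = 234.8623 ÷ 273.7279 = 0.85801.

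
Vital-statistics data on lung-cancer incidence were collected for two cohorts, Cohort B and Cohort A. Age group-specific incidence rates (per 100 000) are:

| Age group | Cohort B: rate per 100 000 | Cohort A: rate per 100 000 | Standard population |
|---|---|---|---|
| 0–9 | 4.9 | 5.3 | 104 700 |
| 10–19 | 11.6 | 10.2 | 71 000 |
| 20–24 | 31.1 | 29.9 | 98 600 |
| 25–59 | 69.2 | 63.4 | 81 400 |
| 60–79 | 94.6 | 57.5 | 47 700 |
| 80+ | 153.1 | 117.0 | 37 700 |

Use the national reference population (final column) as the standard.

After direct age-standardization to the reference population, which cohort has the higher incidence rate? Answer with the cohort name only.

Standard total = 441 100; weights = 0.2374, 0.1610, 0.2235, 0.1845, 0.1081, 0.0855.
Cohort B: 0.2374×4.9 + 0.1610×11.6 + 0.2235×31.1 + 0.1845×69.2 + 0.1081×94.6 + 0.0855×153.1 = 46.0672 per 100 000.
Cohort A: 0.2374×5.3 + 0.1610×10.2 + 0.2235×29.9 + 0.1845×63.4 + 0.1081×57.5 + 0.0855×117.0 = 37.5009 per 100 000.

Cohort B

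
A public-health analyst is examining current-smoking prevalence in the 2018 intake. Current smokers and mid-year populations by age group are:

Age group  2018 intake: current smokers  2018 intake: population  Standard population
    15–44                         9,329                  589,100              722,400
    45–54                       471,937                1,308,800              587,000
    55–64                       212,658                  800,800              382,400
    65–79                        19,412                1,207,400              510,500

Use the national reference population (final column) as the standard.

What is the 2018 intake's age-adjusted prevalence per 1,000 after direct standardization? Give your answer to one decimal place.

151.1

Age-specific rates per 1,000 for the 2018 intake: 15.836, 360.588, 265.557, 16.078.
Standard total = 2,202,300; weights = 0.3280, 0.2665, 0.1736, 0.2318.
Standardized rate: 0.3280×15.836 + 0.2665×360.588 + 0.1736×265.557 + 0.2318×16.078 = 151.1426 per 1,000.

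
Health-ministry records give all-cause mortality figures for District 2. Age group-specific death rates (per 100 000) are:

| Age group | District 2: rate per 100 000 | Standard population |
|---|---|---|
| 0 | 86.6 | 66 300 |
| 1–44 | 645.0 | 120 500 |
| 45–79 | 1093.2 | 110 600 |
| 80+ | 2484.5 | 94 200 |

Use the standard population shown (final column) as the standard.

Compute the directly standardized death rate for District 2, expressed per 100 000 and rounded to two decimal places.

1119.54

Standard total = 391 600; weights = 0.1693, 0.3077, 0.2824, 0.2406.
Standardized rate: 0.1693×86.6 + 0.3077×645.0 + 0.2824×1093.2 + 0.2406×2484.5 = 1119.5401 per 100 000.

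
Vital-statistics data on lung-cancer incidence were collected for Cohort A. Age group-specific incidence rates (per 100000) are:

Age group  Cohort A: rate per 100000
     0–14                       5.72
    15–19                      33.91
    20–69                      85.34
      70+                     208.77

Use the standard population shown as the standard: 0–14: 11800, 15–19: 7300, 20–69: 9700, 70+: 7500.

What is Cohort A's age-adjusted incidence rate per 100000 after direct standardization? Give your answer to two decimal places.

Standard total = 36300; weights = 0.3251, 0.2011, 0.2672, 0.2066.
Standardized rate: 0.3251×5.72 + 0.2011×33.91 + 0.2672×85.34 + 0.2066×208.77 = 74.6174 per 100000.

74.62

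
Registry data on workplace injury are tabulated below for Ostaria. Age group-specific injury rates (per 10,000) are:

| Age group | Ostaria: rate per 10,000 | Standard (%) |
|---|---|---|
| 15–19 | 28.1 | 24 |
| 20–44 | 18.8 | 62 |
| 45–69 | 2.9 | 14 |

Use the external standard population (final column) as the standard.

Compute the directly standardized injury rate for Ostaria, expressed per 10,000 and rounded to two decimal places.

Standard weights: 0.24, 0.62, 0.14.
Standardized rate: 0.2400×28.1 + 0.6200×18.8 + 0.1400×2.9 = 18.8060 per 10,000.

18.81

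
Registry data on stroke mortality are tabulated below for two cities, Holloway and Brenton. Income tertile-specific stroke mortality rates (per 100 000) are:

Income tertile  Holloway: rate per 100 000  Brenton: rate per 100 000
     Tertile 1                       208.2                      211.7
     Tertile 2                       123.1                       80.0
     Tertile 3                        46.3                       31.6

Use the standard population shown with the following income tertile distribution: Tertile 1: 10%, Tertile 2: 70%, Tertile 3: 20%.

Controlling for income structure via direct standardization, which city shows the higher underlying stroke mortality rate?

Standard weights: 0.10, 0.70, 0.20.
Holloway: 0.1000×208.2 + 0.7000×123.1 + 0.2000×46.3 = 116.2500 per 100 000.
Brenton: 0.1000×211.7 + 0.7000×80.0 + 0.2000×31.6 = 83.4900 per 100 000.

Holloway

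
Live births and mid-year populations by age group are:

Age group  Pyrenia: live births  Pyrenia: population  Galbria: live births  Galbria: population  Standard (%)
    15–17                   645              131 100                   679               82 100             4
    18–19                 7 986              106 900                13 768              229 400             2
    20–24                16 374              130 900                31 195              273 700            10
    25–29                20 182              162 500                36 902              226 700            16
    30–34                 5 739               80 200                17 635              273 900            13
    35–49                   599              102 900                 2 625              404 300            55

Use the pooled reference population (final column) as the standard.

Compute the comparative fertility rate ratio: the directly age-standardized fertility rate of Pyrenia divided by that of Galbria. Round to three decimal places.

Age-specific rates per 1 000 for Pyrenia: 4.920, 74.705, 125.088, 124.197, 71.559, 5.821.
For Galbria: 8.270, 60.017, 113.975, 162.779, 64.385, 6.493.
Standard weights: 0.04, 0.02, 0.10, 0.16, 0.13, 0.55.
Pyrenia: 0.0400×4.920 + 0.0200×74.705 + 0.1000×125.088 + 0.1600×124.197 + 0.1300×71.559 + 0.5500×5.821 = 46.5755 per 1 000.
Galbria: 0.0400×8.270 + 0.0200×60.017 + 0.1000×113.975 + 0.1600×162.779 + 0.1300×64.385 + 0.5500×6.493 = 50.9143 per 1 000.
Ratio = 46.5755 ÷ 50.9143 = 0.91478.

0.915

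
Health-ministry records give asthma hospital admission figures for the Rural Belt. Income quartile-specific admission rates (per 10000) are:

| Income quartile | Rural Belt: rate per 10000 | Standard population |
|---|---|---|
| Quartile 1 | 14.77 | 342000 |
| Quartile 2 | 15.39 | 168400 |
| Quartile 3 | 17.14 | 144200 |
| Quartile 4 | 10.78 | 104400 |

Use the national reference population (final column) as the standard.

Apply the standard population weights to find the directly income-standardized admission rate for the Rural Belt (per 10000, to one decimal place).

Standard total = 759000; weights = 0.4506, 0.2219, 0.1900, 0.1375.
Standardized rate: 0.4506×14.77 + 0.2219×15.39 + 0.1900×17.14 + 0.1375×10.78 = 14.8090 per 10000.

14.8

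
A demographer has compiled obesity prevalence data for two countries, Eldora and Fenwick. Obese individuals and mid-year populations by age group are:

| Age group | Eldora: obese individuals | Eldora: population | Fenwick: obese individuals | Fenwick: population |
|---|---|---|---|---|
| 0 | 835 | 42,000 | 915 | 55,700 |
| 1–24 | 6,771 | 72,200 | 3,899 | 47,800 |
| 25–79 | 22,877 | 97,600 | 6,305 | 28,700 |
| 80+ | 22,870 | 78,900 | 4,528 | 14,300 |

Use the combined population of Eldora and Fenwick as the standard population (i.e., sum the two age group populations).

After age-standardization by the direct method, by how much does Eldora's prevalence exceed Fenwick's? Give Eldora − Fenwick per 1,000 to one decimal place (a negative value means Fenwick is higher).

2.7

Age-specific rates per 1,000 for Eldora: 19.881, 93.781, 234.395, 289.861.
For Fenwick: 16.427, 81.569, 219.686, 316.643.
Combined standard total = 437,200; weights = 0.2235, 0.2745, 0.2889, 0.2132.
Eldora: 0.2235×19.881 + 0.2745×93.781 + 0.2889×234.395 + 0.2132×289.861 = 159.6872 per 1,000.
Fenwick: 0.2235×16.427 + 0.2745×81.569 + 0.2889×219.686 + 0.2132×316.643 = 157.0238 per 1,000.
Difference = 159.6872 − 157.0238 = 2.6635.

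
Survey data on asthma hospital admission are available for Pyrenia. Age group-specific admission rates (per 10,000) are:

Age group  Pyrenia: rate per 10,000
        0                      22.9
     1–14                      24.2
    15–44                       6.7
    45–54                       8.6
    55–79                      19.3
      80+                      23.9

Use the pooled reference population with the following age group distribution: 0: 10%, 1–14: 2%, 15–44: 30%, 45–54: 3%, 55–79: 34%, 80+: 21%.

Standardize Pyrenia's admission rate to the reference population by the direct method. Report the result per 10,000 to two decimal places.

Standard weights: 0.10, 0.02, 0.30, 0.03, 0.34, 0.21.
Standardized rate: 0.1000×22.9 + 0.0200×24.2 + 0.3000×6.7 + 0.0300×8.6 + 0.3400×19.3 + 0.2100×23.9 = 16.6230 per 10,000.

16.62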